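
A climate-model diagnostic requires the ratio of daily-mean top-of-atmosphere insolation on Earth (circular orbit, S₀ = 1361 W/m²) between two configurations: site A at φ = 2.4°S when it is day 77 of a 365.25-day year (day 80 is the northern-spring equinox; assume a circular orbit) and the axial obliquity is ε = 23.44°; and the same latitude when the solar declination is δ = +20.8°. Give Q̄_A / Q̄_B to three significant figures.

Q̄_A / Q̄_B ≈ 1.10

— Configuration A (φ=-2.4°):
Solar longitude: λ_s = 360° × (77 − 80)/365.25 = -2.957°, i.e. -2.957° + 360° = 357.043°.
sin δ = sin 23.44° × sin 357.043° = -0.02052, so δ = -1.176°.
cos H₀ = −tan(-2.4°) tan(-1.176°) = -0.0009, H₀ = 1.5717 rad.
Bracket: H₀ sin φ sin δ + cos φ cos δ sin H₀ = 1.5717×-0.04188×-0.02052 + 0.99912×0.99979×1.00000 = 0.001351 + 0.998910 = 1.000261.
Q̄ = (S₀/π) × [bracket] = (1361/π) × 1.000261 = 433.33 W/m².
— Configuration B (φ=-2.4°):
cos H₀ = −tan(-2.4°) tan(+20.800°) = 0.0159, H₀ = 1.5549 rad.
Bracket: H₀ sin φ sin δ + cos φ cos δ sin H₀ = 1.5549×-0.04188×0.35511 + 0.99912×0.93483×0.99987 = -0.023124 + 0.933886 = 0.910762.
Q̄ = (S₀/π) × [bracket] = (1361/π) × 0.910762 = 394.56 W/m².
Ratio Q̄_A / Q̄_B = 433.33 / 394.56 = 1.098.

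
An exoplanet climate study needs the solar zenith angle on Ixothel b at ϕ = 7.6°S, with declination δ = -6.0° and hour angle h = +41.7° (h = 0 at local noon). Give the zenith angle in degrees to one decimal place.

cos θ_z = sin ϕ sin δ + cos ϕ cos δ cos h = 0.013825 + 0.736025 = 0.749850.
θ_z = arccos(0.749850) = 41.4°.

θ_z = 41.4°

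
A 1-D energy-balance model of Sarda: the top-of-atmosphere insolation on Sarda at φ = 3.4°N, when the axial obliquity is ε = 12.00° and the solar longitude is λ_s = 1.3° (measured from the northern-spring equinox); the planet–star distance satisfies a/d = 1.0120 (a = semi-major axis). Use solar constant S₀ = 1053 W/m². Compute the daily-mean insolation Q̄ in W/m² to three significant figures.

Solar declination: sin δ = sin ε · sin λ_s = sin 12.00° × sin 1.3° = 0.00472, so δ = +0.270°.
cos H₀ = −tan(+3.4°) tan(+0.270°) = -0.0003, H₀ = 1.5711 rad.
Bracket: H₀ sin φ sin δ + cos φ cos δ sin H₀ = 1.5711×0.05931×0.00472 + 0.99824×0.99999×1.00000 = 0.000440 + 0.998230 = 0.998670.
Inverse-square distance factor (a/d)² = 1.0120² = 1.024144.
Q̄ = (S₀/π) × 1.024144 × [bracket] = (1053/π) × 1.024144 × 0.998670 = 342.8 W/m².

Q̄ ≈ 343 W/m²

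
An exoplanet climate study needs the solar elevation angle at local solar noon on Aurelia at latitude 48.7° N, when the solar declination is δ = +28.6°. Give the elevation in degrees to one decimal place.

At local noon the hour angle is zero, so the zenith angle equals |φ − δ| = |+48.7° − (+28.600°)| = 20.100°.
Elevation = 90° − 20.100° = 69.9°.

69.9°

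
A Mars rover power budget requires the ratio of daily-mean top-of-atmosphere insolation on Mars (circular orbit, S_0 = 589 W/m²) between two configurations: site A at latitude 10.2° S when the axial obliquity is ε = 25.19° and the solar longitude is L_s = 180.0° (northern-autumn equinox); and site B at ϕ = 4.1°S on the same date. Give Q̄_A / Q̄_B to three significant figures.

— Configuration A (ϕ=-10.2°):
Solar declination: sin δ = sin ε · sin L_s = sin 25.19° × sin 180.0° = 0.00000, so δ = +0.000°.
cos h₀ = −tan(-10.2°) tan(+0.000°) = 0.0000, h₀ = 1.5708 rad.
Bracket: h₀ sin ϕ sin δ + cos ϕ cos δ sin h₀ = 1.5708×-0.17708×0.00000 + 0.98420×1.00000×1.00000 = -0.000000 + 0.984200 = 0.984200.
Q̄ = (S_0/π) × [bracket] = (589/π) × 0.984200 = 184.52 W/m².
— Configuration B (ϕ=-4.1°):
cos h₀ = −tan(-4.1°) tan(+0.000°) = 0.0000, h₀ = 1.5708 rad.
Bracket: h₀ sin ϕ sin δ + cos ϕ cos δ sin h₀ = 1.5708×-0.07150×0.00000 + 0.99744×1.00000×1.00000 = -0.000000 + 0.997440 = 0.997440.
Q̄ = (S_0/π) × [bracket] = (589/π) × 0.997440 = 187.00 W/m².
Ratio Q̄_A / Q̄_B = 184.52 / 187.00 = 0.9867.

Q̄_A / Q̄_B ≈ 0.987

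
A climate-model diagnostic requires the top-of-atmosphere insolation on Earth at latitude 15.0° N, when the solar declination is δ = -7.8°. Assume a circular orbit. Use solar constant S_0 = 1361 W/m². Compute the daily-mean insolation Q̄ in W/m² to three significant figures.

Q̄ ≈ 391 W/m²

cos h₀ = −tan(+15.0°) tan(-7.800°) = 0.0367, h₀ = 1.5341 rad.
Bracket: h₀ sin ϕ sin δ + cos ϕ cos δ sin h₀ = 1.5341×0.25882×-0.13572 + 0.96593×0.99075×0.99933 = -0.053888 + 0.956354 = 0.902466.
Q̄ = (S_0/π) × [bracket] = (1361/π) × 0.902466 = 391.0 W/m².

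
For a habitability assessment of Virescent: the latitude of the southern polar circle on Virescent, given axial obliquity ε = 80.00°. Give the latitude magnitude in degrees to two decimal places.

The polar circle is the lowest latitude that experiences at least one full rotation of continuous darkness at the northern-summer solstice; it lies at |ϕ| = 90° − ε = 90° − 80.00° = 10.00°.

10.00°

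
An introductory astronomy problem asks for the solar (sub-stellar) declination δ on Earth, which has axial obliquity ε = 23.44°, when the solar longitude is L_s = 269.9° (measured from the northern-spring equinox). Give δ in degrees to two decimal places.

sin δ = sin ε · sin L_s = sin 23.44° × sin 269.9° = -0.397788.
δ = arcsin(-0.397788) = -23.44°.

δ = -23.44°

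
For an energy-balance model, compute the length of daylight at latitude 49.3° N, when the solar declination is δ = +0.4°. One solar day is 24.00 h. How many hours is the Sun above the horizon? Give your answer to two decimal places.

12.06 h

cos h₀ = −tan ϕ · tan δ = −tan(+49.3°) × tan(+0.400°) = -0.0081, so h₀ = 1.5789 rad = 90.47°.
Daylight = 2h₀/(2π) × 24.00 h = (1.5789/π) × 24.00 = 12.06 h.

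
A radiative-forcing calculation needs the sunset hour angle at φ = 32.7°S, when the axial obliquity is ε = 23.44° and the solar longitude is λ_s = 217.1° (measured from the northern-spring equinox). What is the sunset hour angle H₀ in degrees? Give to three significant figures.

Solar declination: sin δ = sin ε · sin λ_s = sin 23.44° × sin 217.1° = -0.23995, so δ = -13.884°.
cos H₀ = −tan φ · tan δ = −tan(-32.7°) × tan(-13.884°) = -0.1587, so H₀ = 1.7302 rad = 99.13°.

H₀ = 99.1°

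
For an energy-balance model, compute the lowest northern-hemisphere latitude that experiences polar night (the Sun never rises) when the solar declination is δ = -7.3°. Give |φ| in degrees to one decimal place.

|φ| = 82.7°

Polar night requires cos H₀ = −tan φ tan δ ≥ 1, i.e. tan φ tan δ ≤ −1.
The boundary is |tan φ| · |tan δ| = 1, so |φ| = 90° − |δ| = 90° − 7.3° = 82.7° in the northern hemisphere.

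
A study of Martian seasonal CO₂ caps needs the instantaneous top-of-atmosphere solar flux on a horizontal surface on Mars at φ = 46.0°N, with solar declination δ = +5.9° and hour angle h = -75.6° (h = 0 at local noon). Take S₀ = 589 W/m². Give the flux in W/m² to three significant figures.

145 W/m²

cos θ_z = sin φ sin δ + cos φ cos δ cos h = 0.073943 + 0.171839 = 0.245782.
Flux = S₀ · cos θ_z = 589 × 0.245782 = 144.8 W/m².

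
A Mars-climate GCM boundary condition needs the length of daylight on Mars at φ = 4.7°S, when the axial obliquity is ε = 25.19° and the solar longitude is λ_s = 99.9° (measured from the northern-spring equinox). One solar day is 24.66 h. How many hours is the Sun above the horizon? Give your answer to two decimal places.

12.03 h

Solar declination: sin δ = sin ε · sin λ_s = sin 25.19° × sin 99.9° = 0.41928, so δ = +24.789°.
cos H₀ = −tan φ · tan δ = −tan(-4.7°) × tan(+24.789°) = 0.0380, so H₀ = 1.5328 rad = 87.82°.
Daylight = 2H₀/(2π) × 24.66 h = (1.5328/π) × 24.66 = 12.03 h.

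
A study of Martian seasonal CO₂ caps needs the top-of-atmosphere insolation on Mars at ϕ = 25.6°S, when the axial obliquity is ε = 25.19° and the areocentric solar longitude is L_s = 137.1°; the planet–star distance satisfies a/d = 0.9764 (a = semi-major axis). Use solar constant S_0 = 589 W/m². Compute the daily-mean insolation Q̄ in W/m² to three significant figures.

Q̄ ≈ 121 W/m²

sin δ = sin 25.19° × sin 137.1° = 0.28973, so δ = +16.842°.
cos h₀ = −tan(-25.6°) tan(+16.842°) = 0.1450, h₀ = 1.4252 rad.
Bracket: h₀ sin ϕ sin δ + cos ϕ cos δ sin h₀ = 1.4252×-0.43209×0.28973 + 0.90183×0.95711×0.98943 = -0.178420 + 0.854027 = 0.675607.
Inverse-square distance factor (a/d)² = 0.9764² = 0.953357.
Q̄ = (S_0/π) × 0.953357 × [bracket] = (589/π) × 0.953357 × 0.675607 = 120.8 W/m².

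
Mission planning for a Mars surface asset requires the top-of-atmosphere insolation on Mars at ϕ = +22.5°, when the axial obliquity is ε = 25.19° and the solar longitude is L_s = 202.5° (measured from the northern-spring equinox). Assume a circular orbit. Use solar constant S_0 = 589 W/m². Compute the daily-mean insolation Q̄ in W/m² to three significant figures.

Q̄ ≈ 153 W/m²

Solar declination: sin δ = sin ε · sin L_s = sin 25.19° × sin 202.5° = -0.16288, so δ = -9.374°.
cos h₀ = −tan(+22.5°) tan(-9.374°) = 0.0684, h₀ = 1.5024 rad.
Bracket: h₀ sin ϕ sin δ + cos ϕ cos δ sin h₀ = 1.5024×0.38268×-0.16288 + 0.92388×0.98665×0.99766 = -0.093646 + 0.909413 = 0.815767.
Q̄ = (S_0/π) × [bracket] = (589/π) × 0.815767 = 152.9 W/m².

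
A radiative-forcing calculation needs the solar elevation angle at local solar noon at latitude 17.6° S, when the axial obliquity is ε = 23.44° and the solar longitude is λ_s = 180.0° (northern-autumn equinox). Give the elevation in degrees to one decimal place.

Solar declination: sin δ = sin ε · sin λ_s = sin 23.44° × sin 180.0° = 0.00000, so δ = +0.000°.
At local noon the hour angle is zero, so the zenith angle equals |φ − δ| = |-17.6° − (+0.000°)| = 17.600°.
Elevation = 90° − 17.600° = 72.4°.

72.4°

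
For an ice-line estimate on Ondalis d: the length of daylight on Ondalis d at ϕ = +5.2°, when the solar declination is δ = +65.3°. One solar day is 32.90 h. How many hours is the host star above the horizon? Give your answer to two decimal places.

cos h₀ = −tan ϕ · tan δ = −tan(+5.2°) × tan(+65.300°) = -0.1979, so h₀ = 1.7700 rad = 101.41°.
Daylight = 2h₀/(2π) × 32.90 h = (1.7700/π) × 32.90 = 18.54 h.

18.54 h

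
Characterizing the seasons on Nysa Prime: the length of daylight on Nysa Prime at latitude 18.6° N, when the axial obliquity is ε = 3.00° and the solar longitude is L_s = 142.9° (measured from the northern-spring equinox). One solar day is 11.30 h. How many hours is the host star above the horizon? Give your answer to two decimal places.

5.69 h

Solar declination: sin δ = sin ε · sin L_s = sin 3.00° × sin 142.9° = 0.03157, so δ = +1.809°.
cos h₀ = −tan ϕ · tan δ = −tan(+18.6°) × tan(+1.809°) = -0.0106, so h₀ = 1.5814 rad = 90.61°.
Daylight = 2h₀/(2π) × 11.30 h = (1.5814/π) × 11.30 = 5.69 h.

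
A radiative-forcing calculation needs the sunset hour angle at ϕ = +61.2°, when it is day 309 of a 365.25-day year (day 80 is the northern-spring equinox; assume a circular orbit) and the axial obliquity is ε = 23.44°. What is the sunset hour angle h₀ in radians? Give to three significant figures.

h₀ = 1.00 rad

Solar longitude: L_s = 360° × (309 − 80)/365.25 = 225.708°.
sin δ = sin 23.44° × sin 225.708° = -0.28474, so δ = -16.543°.
cos h₀ = −tan ϕ · tan δ = −tan(+61.2°) × tan(-16.543°) = 0.5403, so h₀ = 1.0000 rad = 57.30°.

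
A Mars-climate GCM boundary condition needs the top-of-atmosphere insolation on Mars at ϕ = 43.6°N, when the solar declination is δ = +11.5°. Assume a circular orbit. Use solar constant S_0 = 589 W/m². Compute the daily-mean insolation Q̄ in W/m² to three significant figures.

cos h₀ = −tan(+43.6°) tan(+11.500°) = -0.1937, h₀ = 1.7658 rad.
Bracket: h₀ sin ϕ sin δ + cos ϕ cos δ sin h₀ = 1.7658×0.68962×0.19937 + 0.72417×0.97992×0.98105 = 0.242779 + 0.696181 = 0.938960.
Q̄ = (S_0/π) × [bracket] = (589/π) × 0.938960 = 176.0 W/m².

Q̄ ≈ 176 W/m²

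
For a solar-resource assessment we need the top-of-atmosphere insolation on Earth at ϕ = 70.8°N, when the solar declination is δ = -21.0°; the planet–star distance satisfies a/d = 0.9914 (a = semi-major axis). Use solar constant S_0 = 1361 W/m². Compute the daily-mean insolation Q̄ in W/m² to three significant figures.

cos h₀ = −tan(+70.8°) tan(-21.000°) = 1.1023 ≥ 1 ⇒ polar night, h₀ = 0 and Q̄ = 0.
Inverse-square distance factor (a/d)² = 0.9914² = 0.982874.

Q̄ ≈ 0.00 W/m²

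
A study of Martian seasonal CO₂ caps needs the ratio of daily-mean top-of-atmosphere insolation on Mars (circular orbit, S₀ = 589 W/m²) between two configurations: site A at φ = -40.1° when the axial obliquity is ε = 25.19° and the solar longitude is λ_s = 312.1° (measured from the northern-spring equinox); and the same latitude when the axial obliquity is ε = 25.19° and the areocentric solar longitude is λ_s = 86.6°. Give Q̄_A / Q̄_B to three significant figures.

— Configuration A (φ=-40.1°):
Solar declination: sin δ = sin ε · sin λ_s = sin 25.19° × sin 312.1° = -0.31580, so δ = -18.409°.
cos H₀ = −tan(-40.1°) tan(-18.409°) = -0.2803, H₀ = 1.8549 rad.
Bracket: H₀ sin φ sin δ + cos φ cos δ sin H₀ = 1.8549×-0.64412×-0.31580 + 0.76492×0.94883×0.95992 = 0.377311 + 0.696690 = 1.074001.
Q̄ = (S₀/π) × [bracket] = (589/π) × 1.074001 = 201.36 W/m².
— Configuration B (φ=-40.1°):
sin δ = sin 25.19° × sin 86.6° = 0.42487, so δ = +25.143°.
cos H₀ = −tan(-40.1°) tan(+25.143°) = 0.3952, H₀ = 1.1645 rad.
Bracket: H₀ sin φ sin δ + cos φ cos δ sin H₀ = 1.1645×-0.64412×0.42487 + 0.76492×0.90525×0.91859 = -0.318686 + 0.636072 = 0.317386.
Q̄ = (S₀/π) × [bracket] = (589/π) × 0.317386 = 59.505 W/m².
Ratio Q̄_A / Q̄_B = 201.36 / 59.505 = 3.384.

Q̄_A / Q̄_B ≈ 3.38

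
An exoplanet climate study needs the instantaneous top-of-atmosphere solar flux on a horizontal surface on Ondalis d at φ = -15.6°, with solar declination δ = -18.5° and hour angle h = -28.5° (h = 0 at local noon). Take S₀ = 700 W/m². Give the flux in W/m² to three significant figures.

622 W/m²

cos θ_z = sin φ sin δ + cos φ cos δ cos h = 0.085330 + 0.802703 = 0.888033.
Flux = S₀ · cos θ_z = 700 × 0.888033 = 621.6 W/m².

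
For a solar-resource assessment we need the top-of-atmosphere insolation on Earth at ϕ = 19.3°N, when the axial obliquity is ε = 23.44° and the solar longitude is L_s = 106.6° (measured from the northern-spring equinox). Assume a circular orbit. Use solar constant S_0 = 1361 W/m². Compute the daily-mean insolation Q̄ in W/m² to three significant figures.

Q̄ ≈ 468 W/m²

Solar declination: sin δ = sin ε · sin L_s = sin 23.44° × sin 106.6° = 0.38121, so δ = +22.409°.
cos h₀ = −tan(+19.3°) tan(+22.409°) = -0.1444, h₀ = 1.7157 rad.
Bracket: h₀ sin ϕ sin δ + cos ϕ cos δ sin h₀ = 1.7157×0.33051×0.38121 + 0.94380×0.92449×0.98952 = 0.216167 + 0.863390 = 1.079557.
Q̄ = (S_0/π) × [bracket] = (1361/π) × 1.079557 = 467.7 W/m².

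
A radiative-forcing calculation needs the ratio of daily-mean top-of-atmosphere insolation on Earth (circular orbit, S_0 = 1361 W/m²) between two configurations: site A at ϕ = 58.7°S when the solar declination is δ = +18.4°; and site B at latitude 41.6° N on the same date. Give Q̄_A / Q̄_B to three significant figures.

Q̄_A / Q̄_B ≈ 0.136

— Configuration A (ϕ=-58.7°):
cos h₀ = −tan(-58.7°) tan(+18.400°) = 0.5471, h₀ = 0.9919 rad.
Bracket: h₀ sin ϕ sin δ + cos ϕ cos δ sin h₀ = 0.9919×-0.85446×0.31565 + 0.51952×0.94888×0.83705 = -0.267526 + 0.412634 = 0.145108.
Q̄ = (S_0/π) × [bracket] = (1361/π) × 0.145108 = 62.864 W/m².
— Configuration B (ϕ=+41.6°):
cos h₀ = −tan(+41.6°) tan(+18.400°) = -0.2953, h₀ = 1.8706 rad.
Bracket: h₀ sin ϕ sin δ + cos ϕ cos δ sin h₀ = 1.8706×0.66393×0.31565 + 0.74780×0.94888×0.95539 = 0.392021 + 0.677918 = 1.069939.
Q̄ = (S_0/π) × [bracket] = (1361/π) × 1.069939 = 463.52 W/m².
Ratio Q̄_A / Q̄_B = 62.864 / 463.52 = 0.1356.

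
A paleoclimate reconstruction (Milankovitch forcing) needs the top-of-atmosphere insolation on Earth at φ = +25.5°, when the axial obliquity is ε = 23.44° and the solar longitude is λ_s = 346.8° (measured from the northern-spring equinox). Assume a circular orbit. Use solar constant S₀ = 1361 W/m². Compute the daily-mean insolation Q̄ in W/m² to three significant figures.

Solar declination: sin δ = sin ε · sin λ_s = sin 23.44° × sin 346.8° = -0.09084, so δ = -5.212°.
cos H₀ = −tan(+25.5°) tan(-5.212°) = 0.0435, H₀ = 1.5273 rad.
Bracket: H₀ sin φ sin δ + cos φ cos δ sin H₀ = 1.5273×0.43051×-0.09084 + 0.90259×0.99587×0.99905 = -0.059729 + 0.898008 = 0.838279.
Q̄ = (S₀/π) × [bracket] = (1361/π) × 0.838279 = 363.2 W/m².

Q̄ ≈ 363 W/m²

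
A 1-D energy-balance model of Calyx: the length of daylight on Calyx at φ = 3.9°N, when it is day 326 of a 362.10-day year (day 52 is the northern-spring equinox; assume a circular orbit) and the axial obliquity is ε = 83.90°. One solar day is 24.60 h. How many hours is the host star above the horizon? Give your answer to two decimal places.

7.33 h

Solar longitude: λ_s = 360° × (326 − 52)/362.10 = 272.411°.
sin δ = sin 83.90° × sin 272.411° = -0.99346, so δ = -83.443°.
cos H₀ = −tan φ · tan δ = −tan(+3.9°) × tan(-83.443°) = 0.5931, so H₀ = 0.9359 rad = 53.63°.
Daylight = 2H₀/(2π) × 24.60 h = (0.9359/π) × 24.60 = 7.33 h.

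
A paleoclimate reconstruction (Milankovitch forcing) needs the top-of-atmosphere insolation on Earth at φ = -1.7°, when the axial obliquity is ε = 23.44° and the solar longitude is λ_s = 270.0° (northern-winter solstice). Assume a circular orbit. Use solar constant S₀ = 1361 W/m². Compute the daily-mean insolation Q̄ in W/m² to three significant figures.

Solar declination: sin δ = sin ε · sin λ_s = sin 23.44° × sin 270.0° = -0.39779, so δ = -23.440°.
cos H₀ = −tan(-1.7°) tan(-23.440°) = -0.0129, H₀ = 1.5837 rad.
Bracket: H₀ sin φ sin δ + cos φ cos δ sin H₀ = 1.5837×-0.02967×-0.39779 + 0.99956×0.91748×0.99992 = 0.018692 + 0.917003 = 0.935695.
Q̄ = (S₀/π) × [bracket] = (1361/π) × 0.935695 = 405.4 W/m².

Q̄ ≈ 405 W/m²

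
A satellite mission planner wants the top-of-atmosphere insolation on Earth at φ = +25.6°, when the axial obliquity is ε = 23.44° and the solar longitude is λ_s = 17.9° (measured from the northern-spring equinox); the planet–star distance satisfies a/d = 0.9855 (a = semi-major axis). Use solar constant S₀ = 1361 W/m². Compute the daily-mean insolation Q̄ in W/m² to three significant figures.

Q̄ ≈ 412 W/m²

Solar declination: sin δ = sin ε · sin λ_s = sin 23.44° × sin 17.9° = 0.12226, so δ = +7.023°.
cos H₀ = −tan(+25.6°) tan(+7.023°) = -0.0590, H₀ = 1.6299 rad.
Bracket: H₀ sin φ sin δ + cos φ cos δ sin H₀ = 1.6299×0.43209×0.12226 + 0.90183×0.99250×0.99826 = 0.086103 + 0.893509 = 0.979612.
Inverse-square distance factor (a/d)² = 0.9855² = 0.971210.
Q̄ = (S₀/π) × 0.971210 × [bracket] = (1361/π) × 0.971210 × 0.979612 = 412.2 W/m².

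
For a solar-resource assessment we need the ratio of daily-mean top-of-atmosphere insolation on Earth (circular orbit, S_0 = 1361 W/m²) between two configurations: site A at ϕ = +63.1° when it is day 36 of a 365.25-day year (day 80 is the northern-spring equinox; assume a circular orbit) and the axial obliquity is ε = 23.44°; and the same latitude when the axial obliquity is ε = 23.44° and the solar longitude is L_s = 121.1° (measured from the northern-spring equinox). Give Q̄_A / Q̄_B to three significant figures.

— Configuration A (ϕ=+63.1°):
Solar longitude: L_s = 360° × (36 − 80)/365.25 = -43.368°, i.e. -43.368° + 360° = 316.632°.
sin δ = sin 23.44° × sin 316.632° = -0.27315, so δ = -15.852°.
cos h₀ = −tan(+63.1°) tan(-15.852°) = 0.5597, h₀ = 0.9768 rad.
Bracket: h₀ sin ϕ sin δ + cos ϕ cos δ sin h₀ = 0.9768×0.89180×-0.27315 + 0.45243×0.96197×0.82870 = -0.237944 + 0.360670 = 0.122726.
Q̄ = (S_0/π) × [bracket] = (1361/π) × 0.122726 = 53.167 W/m².
— Configuration B (ϕ=+63.1°):
Solar declination: sin δ = sin ε · sin L_s = sin 23.44° × sin 121.1° = 0.34061, so δ = +19.914°.
cos h₀ = −tan(+63.1°) tan(+19.914°) = -0.7141, h₀ = 2.3661 rad.
Bracket: h₀ sin ϕ sin δ + cos ϕ cos δ sin h₀ = 2.3661×0.89180×0.34061 + 0.45243×0.94020×0.70006 = 0.718717 + 0.297788 = 1.016505.
Q̄ = (S_0/π) × [bracket] = (1361/π) × 1.016505 = 440.37 W/m².
Ratio Q̄_A / Q̄_B = 53.167 / 440.37 = 0.1207.

Q̄_A / Q̄_B ≈ 0.121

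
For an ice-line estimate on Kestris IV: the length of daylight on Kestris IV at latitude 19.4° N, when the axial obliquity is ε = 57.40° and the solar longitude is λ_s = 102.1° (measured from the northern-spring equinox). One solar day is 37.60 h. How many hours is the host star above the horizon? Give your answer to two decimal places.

Solar declination: sin δ = sin ε · sin λ_s = sin 57.40° × sin 102.1° = 0.82374, so δ = +55.461°.
cos H₀ = −tan φ · tan δ = −tan(+19.4°) × tan(+55.461°) = -0.5116, so H₀ = 2.1079 rad = 120.77°.
Daylight = 2H₀/(2π) × 37.60 h = (2.1079/π) × 37.60 = 25.23 h.

25.23 h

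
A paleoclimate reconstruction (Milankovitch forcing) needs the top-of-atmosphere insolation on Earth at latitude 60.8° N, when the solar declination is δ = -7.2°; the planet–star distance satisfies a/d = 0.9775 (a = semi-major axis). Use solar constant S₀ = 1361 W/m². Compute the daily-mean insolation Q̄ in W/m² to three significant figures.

Q̄ ≈ 134 W/m²

cos H₀ = −tan(+60.8°) tan(-7.200°) = 0.2260, H₀ = 1.3428 rad.
Bracket: H₀ sin φ sin δ + cos φ cos δ sin H₀ = 1.3428×0.87292×-0.12533 + 0.48786×0.99211×0.97412 = -0.146906 + 0.471485 = 0.324579.
Inverse-square distance factor (a/d)² = 0.9775² = 0.955506.
Q̄ = (S₀/π) × 0.955506 × [bracket] = (1361/π) × 0.955506 × 0.324579 = 134.4 W/m².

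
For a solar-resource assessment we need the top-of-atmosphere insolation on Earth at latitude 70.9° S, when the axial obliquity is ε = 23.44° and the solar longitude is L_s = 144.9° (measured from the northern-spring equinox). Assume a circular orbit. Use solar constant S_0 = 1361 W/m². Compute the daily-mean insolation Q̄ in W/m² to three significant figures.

Solar declination: sin δ = sin ε · sin L_s = sin 23.44° × sin 144.9° = 0.22873, so δ = +13.222°.
cos h₀ = −tan(-70.9°) tan(+13.222°) = 0.6785, h₀ = 0.8250 rad.
Bracket: h₀ sin ϕ sin δ + cos ϕ cos δ sin h₀ = 0.8250×-0.94495×0.22873 + 0.32722×0.97349×0.73458 = -0.178314 + 0.233997 = 0.055683.
Q̄ = (S_0/π) × [bracket] = (1361/π) × 0.055683 = 24.12 W/m².

Q̄ ≈ 24.1 W/m²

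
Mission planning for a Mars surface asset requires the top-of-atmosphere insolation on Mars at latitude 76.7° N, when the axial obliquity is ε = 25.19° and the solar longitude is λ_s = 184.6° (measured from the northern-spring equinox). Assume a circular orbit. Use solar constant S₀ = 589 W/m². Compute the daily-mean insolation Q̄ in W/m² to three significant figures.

Q̄ ≈ 33.8 W/m²

Solar declination: sin δ = sin ε · sin λ_s = sin 25.19° × sin 184.6° = -0.03413, so δ = -1.956°.
cos H₀ = −tan(+76.7°) tan(-1.956°) = 0.1445, H₀ = 1.4258 rad.
Bracket: H₀ sin φ sin δ + cos φ cos δ sin H₀ = 1.4258×0.97318×-0.03413 + 0.23005×0.99942×0.98951 = -0.047357 + 0.227505 = 0.180148.
Q̄ = (S₀/π) × [bracket] = (589/π) × 0.180148 = 33.77 W/m².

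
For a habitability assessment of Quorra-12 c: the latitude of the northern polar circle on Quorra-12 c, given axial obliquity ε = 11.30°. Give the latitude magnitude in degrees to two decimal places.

The polar circle is the lowest latitude that experiences at least one full rotation of continuous daylight at the northern-summer solstice; it lies at |φ| = 90° − ε = 90° − 11.30° = 78.70°.

78.70°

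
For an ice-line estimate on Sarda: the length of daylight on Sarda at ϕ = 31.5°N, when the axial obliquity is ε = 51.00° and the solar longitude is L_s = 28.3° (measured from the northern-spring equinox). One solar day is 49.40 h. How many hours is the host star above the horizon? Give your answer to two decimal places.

Solar declination: sin δ = sin ε · sin L_s = sin 51.00° × sin 28.3° = 0.36844, so δ = +21.619°.
cos h₀ = −tan ϕ · tan δ = −tan(+31.5°) × tan(+21.619°) = -0.2429, so h₀ = 1.8161 rad = 104.06°.
Daylight = 2h₀/(2π) × 49.40 h = (1.8161/π) × 49.40 = 28.56 h.

28.56 h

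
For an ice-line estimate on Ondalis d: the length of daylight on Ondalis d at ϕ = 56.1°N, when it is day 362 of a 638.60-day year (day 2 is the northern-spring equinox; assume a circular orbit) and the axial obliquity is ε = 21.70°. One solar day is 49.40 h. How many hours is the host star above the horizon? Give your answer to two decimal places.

Solar longitude: L_s = 360° × (362 − 2)/638.60 = 202.944°.
sin δ = sin 21.70° × sin 202.944° = -0.14414, so δ = -8.287°.
cos h₀ = −tan ϕ · tan δ = −tan(+56.1°) × tan(-8.287°) = 0.2168, so h₀ = 1.3523 rad = 77.48°.
Daylight = 2h₀/(2π) × 49.40 h = (1.3523/π) × 49.40 = 21.26 h.

21.26 h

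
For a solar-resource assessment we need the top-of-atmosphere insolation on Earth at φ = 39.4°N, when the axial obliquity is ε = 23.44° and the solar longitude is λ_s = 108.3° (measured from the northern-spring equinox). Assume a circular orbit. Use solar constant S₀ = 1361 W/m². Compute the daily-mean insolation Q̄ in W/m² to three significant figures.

Solar declination: sin δ = sin ε · sin λ_s = sin 23.44° × sin 108.3° = 0.37767, so δ = +22.189°.
cos H₀ = −tan(+39.4°) tan(+22.189°) = -0.3350, H₀ = 1.9124 rad.
Bracket: H₀ sin φ sin δ + cos φ cos δ sin H₀ = 1.9124×0.63473×0.37767 + 0.77273×0.92594×0.94221 = 0.458438 + 0.674153 = 1.132591.
Q̄ = (S₀/π) × [bracket] = (1361/π) × 1.132591 = 490.7 W/m².

Q̄ ≈ 491 W/m²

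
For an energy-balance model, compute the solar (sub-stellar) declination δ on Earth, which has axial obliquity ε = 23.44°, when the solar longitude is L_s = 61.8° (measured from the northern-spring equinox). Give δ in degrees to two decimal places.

δ = +20.52°

sin δ = sin ε · sin L_s = sin 23.44° × sin 61.8° = 0.350572.
δ = arcsin(0.350572) = +20.52°.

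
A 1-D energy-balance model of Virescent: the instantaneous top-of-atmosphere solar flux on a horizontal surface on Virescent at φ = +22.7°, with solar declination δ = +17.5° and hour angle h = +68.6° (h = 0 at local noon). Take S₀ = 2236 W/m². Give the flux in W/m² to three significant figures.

977 W/m²

cos θ_z = sin φ sin δ + cos φ cos δ cos h = 0.116044 + 0.321033 = 0.437077.
Flux = S₀ · cos θ_z = 2236 × 0.437077 = 977.3 W/m².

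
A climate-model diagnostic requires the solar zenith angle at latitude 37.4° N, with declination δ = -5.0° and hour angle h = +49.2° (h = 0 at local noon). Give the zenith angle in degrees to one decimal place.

cos θ_z = sin φ sin δ + cos φ cos δ cos h = -0.052936 + 0.517112 = 0.464176.
θ_z = arccos(0.464176) = 62.3°.

θ_z = 62.3°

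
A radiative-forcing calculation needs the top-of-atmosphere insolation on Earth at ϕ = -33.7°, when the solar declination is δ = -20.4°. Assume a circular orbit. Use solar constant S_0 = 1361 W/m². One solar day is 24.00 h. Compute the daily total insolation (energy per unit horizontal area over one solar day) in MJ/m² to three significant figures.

cos h₀ = −tan(-33.7°) tan(-20.400°) = -0.2480, h₀ = 1.8214 rad.
Bracket: h₀ sin ϕ sin δ + cos ϕ cos δ sin h₀ = 1.8214×-0.55484×-0.34857 + 0.83195×0.93728×0.96875 = 0.352260 + 0.755402 = 1.107662.
Q̄ = (S_0/π) × [bracket] = (1361/π) × 1.107662 = 479.86 W/m².
Daily total = Q̄ × 24.00 h × 3600 s/h = 479.86 × 24.00 × 3600 / 10⁶ = 41.46 MJ/m².

41.5 MJ/m²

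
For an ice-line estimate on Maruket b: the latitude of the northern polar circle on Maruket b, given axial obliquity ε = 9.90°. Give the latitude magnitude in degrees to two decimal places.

The polar circle is the lowest latitude that experiences at least one full rotation of continuous daylight at the northern-summer solstice; it lies at |φ| = 90° − ε = 90° − 9.90° = 80.10°.

80.10°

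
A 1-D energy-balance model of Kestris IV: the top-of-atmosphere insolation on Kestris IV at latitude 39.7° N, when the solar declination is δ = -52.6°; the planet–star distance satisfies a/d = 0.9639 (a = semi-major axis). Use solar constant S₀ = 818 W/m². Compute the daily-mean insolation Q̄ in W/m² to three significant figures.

cos H₀ = −tan(+39.7°) tan(-52.600°) = 1.0859 ≥ 1 ⇒ polar night, H₀ = 0 and Q̄ = 0.
Inverse-square distance factor (a/d)² = 0.9639² = 0.929103.

Q̄ ≈ 0.00 W/m²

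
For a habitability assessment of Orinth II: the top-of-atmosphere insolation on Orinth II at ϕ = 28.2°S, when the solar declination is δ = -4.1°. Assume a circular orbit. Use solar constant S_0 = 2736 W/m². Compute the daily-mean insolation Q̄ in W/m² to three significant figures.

cos h₀ = −tan(-28.2°) tan(-4.100°) = -0.0384, h₀ = 1.6092 rad.
Bracket: h₀ sin ϕ sin δ + cos ϕ cos δ sin h₀ = 1.6092×-0.47255×-0.07150 + 0.88130×0.99744×0.99926 = 0.054371 + 0.878393 = 0.932764.
Q̄ = (S_0/π) × [bracket] = (2736/π) × 0.932764 = 812.3 W/m².

Q̄ ≈ 812 W/m²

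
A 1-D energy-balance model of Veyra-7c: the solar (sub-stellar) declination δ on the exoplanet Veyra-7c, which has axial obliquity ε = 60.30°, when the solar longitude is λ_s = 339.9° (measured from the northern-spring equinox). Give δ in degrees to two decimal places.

δ = -17.37°

sin δ = sin ε · sin λ_s = sin 60.30° × sin 339.9° = -0.298514.
δ = arcsin(-0.298514) = -17.37°.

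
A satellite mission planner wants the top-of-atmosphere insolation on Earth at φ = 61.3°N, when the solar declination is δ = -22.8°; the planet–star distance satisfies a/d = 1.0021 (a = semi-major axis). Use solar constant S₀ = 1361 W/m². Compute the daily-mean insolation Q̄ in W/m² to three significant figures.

Q̄ ≈ 20.6 W/m²

cos H₀ = −tan(+61.3°) tan(-22.800°) = 0.7678, H₀ = 0.6954 rad.
Bracket: H₀ sin φ sin δ + cos φ cos δ sin H₀ = 0.6954×0.87715×-0.38752 + 0.48022×0.92186×0.64068 = -0.236376 + 0.283626 = 0.047250.
Inverse-square distance factor (a/d)² = 1.0021² = 1.004204.
Q̄ = (S₀/π) × 1.004204 × [bracket] = (1361/π) × 1.004204 × 0.047250 = 20.56 W/m².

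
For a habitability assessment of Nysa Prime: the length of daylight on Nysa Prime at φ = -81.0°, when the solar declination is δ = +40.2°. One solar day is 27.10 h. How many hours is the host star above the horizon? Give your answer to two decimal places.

cos H₀ = −tan φ · tan δ = 5.3355 ≥ 1, so the host star never rises (polar night) and H₀ = 0.
Daylight = 2H₀/(2π) × 27.10 h = (0.0000/π) × 27.10 = 0.00 h.

0.00 h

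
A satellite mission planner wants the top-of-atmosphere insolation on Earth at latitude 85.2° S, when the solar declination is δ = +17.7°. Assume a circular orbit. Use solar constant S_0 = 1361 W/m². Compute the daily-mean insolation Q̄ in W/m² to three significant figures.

cos h₀ = −tan(-85.2°) tan(+17.700°) = 3.8005 ≥ 1 ⇒ polar night, h₀ = 0 and Q̄ = 0.

Q̄ ≈ 0.00 W/m²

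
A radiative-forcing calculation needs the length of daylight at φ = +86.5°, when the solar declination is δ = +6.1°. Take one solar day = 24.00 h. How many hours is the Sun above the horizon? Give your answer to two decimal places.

24.00 h

Sunrise equation: cos H₀ = −tan φ · tan δ = -1.7473 ≤ −1, so the Sun never sets (polar day) and H₀ = π.
Daylight = 2H₀/(2π) × 24.00 h = (3.1416/π) × 24.00 = 24.00 h.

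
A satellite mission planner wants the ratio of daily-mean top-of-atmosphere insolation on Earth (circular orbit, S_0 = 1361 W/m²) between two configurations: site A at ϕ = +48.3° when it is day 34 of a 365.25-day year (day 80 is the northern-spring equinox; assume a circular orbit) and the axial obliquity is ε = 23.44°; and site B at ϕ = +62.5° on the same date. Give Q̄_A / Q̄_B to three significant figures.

— Configuration A (ϕ=+48.3°):
Solar longitude: L_s = 360° × (34 − 80)/365.25 = -45.339°, i.e. -45.339° + 360° = 314.661°.
sin δ = sin 23.44° × sin 314.661° = -0.28294, so δ = -16.436°.
cos h₀ = −tan(+48.3°) tan(-16.436°) = 0.3311, h₀ = 1.2333 rad.
Bracket: h₀ sin ϕ sin δ + cos ϕ cos δ sin h₀ = 1.2333×0.74664×-0.28294 + 0.66523×0.95914×0.94360 = -0.260540 + 0.602063 = 0.341523.
Q̄ = (S_0/π) × [bracket] = (1361/π) × 0.341523 = 147.95 W/m².
— Configuration B (ϕ=+62.5°):
cos h₀ = −tan(+62.5°) tan(-16.436°) = 0.5667, h₀ = 0.9683 rad.
Bracket: h₀ sin ϕ sin δ + cos ϕ cos δ sin h₀ = 0.9683×0.88701×-0.28294 + 0.46175×0.95914×0.82394 = -0.243015 + 0.364909 = 0.121894.
Q̄ = (S_0/π) × [bracket] = (1361/π) × 0.121894 = 52.807 W/m².
Ratio Q̄_A / Q̄_B = 147.95 / 52.807 = 2.802.

Q̄_A / Q̄_B ≈ 2.80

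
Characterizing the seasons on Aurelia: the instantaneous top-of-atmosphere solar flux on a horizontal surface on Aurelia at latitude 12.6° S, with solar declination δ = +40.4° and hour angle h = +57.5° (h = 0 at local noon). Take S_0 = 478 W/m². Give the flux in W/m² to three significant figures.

cos θ_z = sin ϕ sin δ + cos ϕ cos δ cos h = -0.141383 + 0.399320 = 0.257937.
Flux = S_0 · cos θ_z = 478 × 0.257937 = 123.3 W/m².

123 W/m²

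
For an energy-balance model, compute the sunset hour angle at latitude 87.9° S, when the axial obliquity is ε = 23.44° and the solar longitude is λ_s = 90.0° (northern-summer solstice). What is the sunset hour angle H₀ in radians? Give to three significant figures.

H₀ = 0.00 rad

Solar declination: sin δ = sin ε · sin λ_s = sin 23.44° × sin 90.0° = 0.39779, so δ = +23.440°.
cos H₀ = −tan φ · tan δ = 11.8240 ≥ 1, so the Sun never rises (polar night) and H₀ = 0.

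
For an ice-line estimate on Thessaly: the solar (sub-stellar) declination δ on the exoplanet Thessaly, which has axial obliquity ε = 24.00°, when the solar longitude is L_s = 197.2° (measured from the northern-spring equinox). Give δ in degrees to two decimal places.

δ = -6.91°

sin δ = sin ε · sin L_s = sin 24.00° × sin 197.2° = -0.120275.
δ = arcsin(-0.120275) = -6.91°.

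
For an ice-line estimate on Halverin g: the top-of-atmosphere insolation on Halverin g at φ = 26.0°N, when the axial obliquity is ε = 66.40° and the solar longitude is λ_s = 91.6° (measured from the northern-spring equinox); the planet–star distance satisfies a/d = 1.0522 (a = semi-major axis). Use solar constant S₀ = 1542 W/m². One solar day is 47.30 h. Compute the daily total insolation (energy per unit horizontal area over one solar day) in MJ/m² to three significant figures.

Solar declination: sin δ = sin ε · sin λ_s = sin 66.40° × sin 91.6° = 0.91601, so δ = +66.349°.
cos H₀ = −tan(+26.0°) tan(+66.349°) = -1.1137 ≤ −1 ⇒ polar day, H₀ = π.
Bracket: H₀ sin φ sin δ + cos φ cos δ sin H₀ = 3.1416×0.43837×0.91601 + 0.89879×0.40117×0.00000 = 1.261514 + 0.000000 = 1.261514.
Inverse-square distance factor (a/d)² = 1.0522² = 1.107125.
Q̄ = (S₀/π) × 1.107125 × [bracket] = (1542/π) × 1.107125 × 1.261514 = 685.52 W/m².
Daily total = Q̄ × 47.30 h × 3600 s/h = 685.52 × 47.30 × 3600 / 10⁶ = 116.7 MJ/m².

117 MJ/m²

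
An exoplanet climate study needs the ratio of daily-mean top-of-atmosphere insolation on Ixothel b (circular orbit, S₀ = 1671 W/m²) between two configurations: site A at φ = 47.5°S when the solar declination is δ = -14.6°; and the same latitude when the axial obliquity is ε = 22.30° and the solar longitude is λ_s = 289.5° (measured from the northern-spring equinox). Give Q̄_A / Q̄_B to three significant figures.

— Configuration A (φ=-47.5°):
cos H₀ = −tan(-47.5°) tan(-14.600°) = -0.2843, H₀ = 1.8590 rad.
Bracket: H₀ sin φ sin δ + cos φ cos δ sin H₀ = 1.8590×-0.73728×-0.25207 + 0.67559×0.96771×0.95875 = 0.345488 + 0.626807 = 0.972295.
Q̄ = (S₀/π) × [bracket] = (1671/π) × 0.972295 = 517.16 W/m².
— Configuration B (φ=-47.5°):
Solar declination: sin δ = sin ε · sin λ_s = sin 22.30° × sin 289.5° = -0.35769, so δ = -20.958°.
cos H₀ = −tan(-47.5°) tan(-20.958°) = -0.4180, H₀ = 2.0020 rad.
Bracket: H₀ sin φ sin δ + cos φ cos δ sin H₀ = 2.0020×-0.73728×-0.35769 + 0.67559×0.93384×0.90844 = 0.527963 + 0.573128 = 1.101091.
Q̄ = (S₀/π) × [bracket] = (1671/π) × 1.101091 = 585.67 W/m².
Ratio Q̄_A / Q̄_B = 517.16 / 585.67 = 0.8830.

Q̄_A / Q̄_B ≈ 0.883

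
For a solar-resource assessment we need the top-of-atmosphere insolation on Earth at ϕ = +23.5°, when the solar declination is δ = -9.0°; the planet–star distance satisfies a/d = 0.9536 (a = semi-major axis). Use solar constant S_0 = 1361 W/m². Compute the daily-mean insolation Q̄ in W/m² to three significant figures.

Q̄ ≈ 319 W/m²

cos h₀ = −tan(+23.5°) tan(-9.000°) = 0.0689, h₀ = 1.5019 rad.
Bracket: h₀ sin ϕ sin δ + cos ϕ cos δ sin h₀ = 1.5019×0.39875×-0.15643 + 0.91706×0.98769×0.99763 = -0.093683 + 0.903624 = 0.809941.
Inverse-square distance factor (a/d)² = 0.9536² = 0.909353.
Q̄ = (S_0/π) × 0.909353 × [bracket] = (1361/π) × 0.909353 × 0.809941 = 319.1 W/m².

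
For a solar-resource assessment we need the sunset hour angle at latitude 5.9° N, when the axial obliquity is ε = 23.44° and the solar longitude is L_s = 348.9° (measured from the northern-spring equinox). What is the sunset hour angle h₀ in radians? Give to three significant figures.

h₀ = 1.56 rad

Solar declination: sin δ = sin ε · sin L_s = sin 23.44° × sin 348.9° = -0.07658, so δ = -4.392°.
cos h₀ = −tan ϕ · tan δ = −tan(+5.9°) × tan(-4.392°) = 0.0079, so h₀ = 1.5629 rad = 89.55°.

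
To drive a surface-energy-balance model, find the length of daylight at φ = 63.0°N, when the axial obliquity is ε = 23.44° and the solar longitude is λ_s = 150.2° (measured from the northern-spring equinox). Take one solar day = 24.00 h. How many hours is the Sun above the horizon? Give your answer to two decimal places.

15.11 h

Solar declination: sin δ = sin ε · sin λ_s = sin 23.44° × sin 150.2° = 0.19769, so δ = +11.402°.
cos H₀ = −tan φ · tan δ = −tan(+63.0°) × tan(+11.402°) = -0.3958, so H₀ = 1.9777 rad = 113.32°.
Daylight = 2H₀/(2π) × 24.00 h = (1.9777/π) × 24.00 = 15.11 h.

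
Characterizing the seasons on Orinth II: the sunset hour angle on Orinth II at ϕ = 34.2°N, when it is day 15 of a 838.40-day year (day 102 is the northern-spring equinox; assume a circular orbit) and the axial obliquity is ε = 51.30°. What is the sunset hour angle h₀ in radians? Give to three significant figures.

Solar longitude: L_s = 360° × (15 − 102)/838.40 = -37.357°, i.e. -37.357° + 360° = 322.643°.
sin δ = sin 51.30° × sin 322.643° = -0.47355, so δ = -28.265°.
cos h₀ = −tan ϕ · tan δ = −tan(+34.2°) × tan(-28.265°) = 0.3654, so h₀ = 1.1967 rad = 68.57°.

h₀ = 1.20 rad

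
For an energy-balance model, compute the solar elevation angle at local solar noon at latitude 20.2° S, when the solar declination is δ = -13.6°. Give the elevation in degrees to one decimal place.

83.4°

At local noon the hour angle is zero, so the zenith angle equals |ϕ − δ| = |-20.2° − (-13.600°)| = 6.600°.
Elevation = 90° − 6.600° = 83.4°.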